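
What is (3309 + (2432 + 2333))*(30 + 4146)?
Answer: 33717024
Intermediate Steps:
(3309 + (2432 + 2333))*(30 + 4146) = (3309 + 4765)*4176 = 8074*4176 = 33717024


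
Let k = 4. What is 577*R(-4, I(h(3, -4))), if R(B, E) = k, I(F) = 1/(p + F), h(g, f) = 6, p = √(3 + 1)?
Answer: 2308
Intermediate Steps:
p = 2 (p = √4 = 2)
I(F) = 1/(2 + F)
R(B, E) = 4
577*R(-4, I(h(3, -4))) = 577*4 = 2308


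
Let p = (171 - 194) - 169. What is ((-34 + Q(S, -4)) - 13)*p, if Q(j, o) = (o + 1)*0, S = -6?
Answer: 9024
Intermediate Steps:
Q(j, o) = 0 (Q(j, o) = (1 + o)*0 = 0)
p = -192 (p = -23 - 169 = -192)
((-34 + Q(S, -4)) - 13)*p = ((-34 + 0) - 13)*(-192) = (-34 - 13)*(-192) = -47*(-192) = 9024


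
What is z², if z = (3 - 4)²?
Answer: 1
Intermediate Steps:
z = 1 (z = (-1)² = 1)
z² = 1² = 1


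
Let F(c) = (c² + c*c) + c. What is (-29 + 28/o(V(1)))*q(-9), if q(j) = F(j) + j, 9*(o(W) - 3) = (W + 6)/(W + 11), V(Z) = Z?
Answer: -946800/331 ≈ -2860.4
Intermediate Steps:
F(c) = c + 2*c² (F(c) = (c² + c²) + c = 2*c² + c = c + 2*c²)
o(W) = 3 + (6 + W)/(9*(11 + W)) (o(W) = 3 + ((W + 6)/(W + 11))/9 = 3 + ((6 + W)/(11 + W))/9 = 3 + (6 + W)/(9*(11 + W)))
q(j) = j + j*(1 + 2*j) (q(j) = j*(1 + 2*j) + j = j + j*(1 + 2*j))
(-29 + 28/o(V(1)))*q(-9) = (-29 + 28/(((303 + 28*1)/(9*(11 + 1)))))*(2*(-9)*(1 - 9)) = (-29 + 28/(((⅑)*(303 + 28)/12)))*(2*(-9)*(-8)) = (-29 + 28/(((⅑)*(1/12)*331)))*144 = (-29 + 28/(331/108))*144 = (-29 + 28*(108/331))*144 = (-29 + 3024/331)*144 = -6575/331*144 = -946800/331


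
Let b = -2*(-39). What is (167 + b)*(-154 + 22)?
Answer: -32340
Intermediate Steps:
b = 78
(167 + b)*(-154 + 22) = (167 + 78)*(-154 + 22) = 245*(-132) = -32340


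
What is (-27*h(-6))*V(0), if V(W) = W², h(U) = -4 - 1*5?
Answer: 0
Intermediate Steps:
h(U) = -9 (h(U) = -4 - 5 = -9)
(-27*h(-6))*V(0) = -27*(-9)*0² = 243*0 = 0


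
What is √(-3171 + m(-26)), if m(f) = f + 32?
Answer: I*√3165 ≈ 56.258*I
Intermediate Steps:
m(f) = 32 + f
√(-3171 + m(-26)) = √(-3171 + (32 - 26)) = √(-3171 + 6) = √(-3165) = I*√3165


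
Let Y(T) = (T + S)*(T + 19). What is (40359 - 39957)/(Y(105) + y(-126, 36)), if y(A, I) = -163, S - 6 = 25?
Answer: 134/5567 ≈ 0.024070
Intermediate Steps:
S = 31 (S = 6 + 25 = 31)
Y(T) = (19 + T)*(31 + T) (Y(T) = (T + 31)*(T + 19) = (31 + T)*(19 + T) = (19 + T)*(31 + T))
(40359 - 39957)/(Y(105) + y(-126, 36)) = (40359 - 39957)/((589 + 105² + 50*105) - 163) = 402/((589 + 11025 + 5250) - 163) = 402/(16864 - 163) = 402/16701 = 402*(1/16701) = 134/5567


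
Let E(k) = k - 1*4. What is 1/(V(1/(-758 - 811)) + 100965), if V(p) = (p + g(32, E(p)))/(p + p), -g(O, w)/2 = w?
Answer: 2/189377 ≈ 1.0561e-5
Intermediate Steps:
E(k) = -4 + k (E(k) = k - 4 = -4 + k)
g(O, w) = -2*w
V(p) = (8 - p)/(2*p) (V(p) = (p - 2*(-4 + p))/(p + p) = (p + (8 - 2*p))/((2*p)) = (8 - p)*(1/(2*p)) = (8 - p)/(2*p))
1/(V(1/(-758 - 811)) + 100965) = 1/((8 - 1/(-758 - 811))/(2*(1/(-758 - 811))) + 100965) = 1/((8 - 1/(-1569))/(2*(1/(-1569))) + 100965) = 1/((8 - 1*(-1/1569))/(2*(-1/1569)) + 100965) = 1/((1/2)*(-1569)*(8 + 1/1569) + 100965) = 1/((1/2)*(-1569)*(12553/1569) + 100965) = 1/(-12553/2 + 100965) = 1/(189377/2) = 2/189377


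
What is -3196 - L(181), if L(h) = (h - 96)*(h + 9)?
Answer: -19346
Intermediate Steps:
L(h) = (-96 + h)*(9 + h)
-3196 - L(181) = -3196 - (-864 + 181**2 - 87*181) = -3196 - (-864 + 32761 - 15747) = -3196 - 1*16150 = -3196 - 16150 = -19346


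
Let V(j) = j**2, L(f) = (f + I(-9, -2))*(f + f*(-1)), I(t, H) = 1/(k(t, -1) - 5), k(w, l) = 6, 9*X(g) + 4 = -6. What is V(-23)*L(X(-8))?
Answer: 0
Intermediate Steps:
X(g) = -10/9 (X(g) = -4/9 + (1/9)*(-6) = -4/9 - 2/3 = -10/9)
I(t, H) = 1 (I(t, H) = 1/(6 - 5) = 1/1 = 1)
L(f) = 0 (L(f) = (f + 1)*(f + f*(-1)) = (1 + f)*(f - f) = (1 + f)*0 = 0)
V(-23)*L(X(-8)) = (-23)**2*0 = 529*0 = 0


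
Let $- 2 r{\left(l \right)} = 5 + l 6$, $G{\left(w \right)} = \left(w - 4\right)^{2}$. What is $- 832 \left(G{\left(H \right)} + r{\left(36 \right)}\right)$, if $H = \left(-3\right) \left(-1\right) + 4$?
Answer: $84448$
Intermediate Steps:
$H = 7$ ($H = 3 + 4 = 7$)
$G{\left(w \right)} = \left(-4 + w\right)^{2}$
$r{\left(l \right)} = - \frac{5}{2} - 3 l$ ($r{\left(l \right)} = - \frac{5 + l 6}{2} = - \frac{5 + 6 l}{2} = - \frac{5}{2} - 3 l$)
$- 832 \left(G{\left(H \right)} + r{\left(36 \right)}\right) = - 832 \left(\left(-4 + 7\right)^{2} - \frac{221}{2}\right) = - 832 \left(3^{2} - \frac{221}{2}\right) = - 832 \left(9 - \frac{221}{2}\right) = \left(-832\right) \left(- \frac{203}{2}\right) = 84448$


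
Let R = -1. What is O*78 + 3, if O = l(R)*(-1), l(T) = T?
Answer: 81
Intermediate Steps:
O = 1 (O = -1*(-1) = 1)
O*78 + 3 = 1*78 + 3 = 78 + 3 = 81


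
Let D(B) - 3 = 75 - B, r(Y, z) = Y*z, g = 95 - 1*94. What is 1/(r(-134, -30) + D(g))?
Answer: 1/4097 ≈ 0.00024408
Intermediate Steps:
g = 1 (g = 95 - 94 = 1)
D(B) = 78 - B (D(B) = 3 + (75 - B) = 78 - B)
1/(r(-134, -30) + D(g)) = 1/(-134*(-30) + (78 - 1*1)) = 1/(4020 + (78 - 1)) = 1/(4020 + 77) = 1/4097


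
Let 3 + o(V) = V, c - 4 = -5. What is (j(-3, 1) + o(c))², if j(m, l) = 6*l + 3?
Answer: 25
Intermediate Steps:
c = -1 (c = 4 - 5 = -1)
j(m, l) = 3 + 6*l
o(V) = -3 + V
(j(-3, 1) + o(c))² = ((3 + 6*1) + (-3 - 1))² = ((3 + 6) - 4)² = (9 - 4)² = 5² = 25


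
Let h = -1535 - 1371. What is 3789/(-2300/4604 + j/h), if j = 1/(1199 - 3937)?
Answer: -11566653559764/1525019983 ≈ -7584.6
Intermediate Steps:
h = -2906
j = -1/2738 (j = 1/(-2738) = -1/2738 ≈ -0.00036523)
3789/(-2300/4604 + j/h) = 3789/(-2300/4604 - 1/2738/(-2906)) = 3789/(-2300*1/4604 - 1/2738*(-1/2906)) = 3789/(-575/1151 + 1/7956628) = 3789/(-4575059949/9158078828) = 3789*(-9158078828/4575059949) = -11566653559764/1525019983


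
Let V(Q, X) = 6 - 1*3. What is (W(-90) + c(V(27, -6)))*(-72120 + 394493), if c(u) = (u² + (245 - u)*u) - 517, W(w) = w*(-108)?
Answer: 3203742874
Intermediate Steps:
W(w) = -108*w
V(Q, X) = 3 (V(Q, X) = 6 - 3 = 3)
c(u) = -517 + u² + u*(245 - u) (c(u) = (u² + u*(245 - u)) - 517 = -517 + u² + u*(245 - u))
(W(-90) + c(V(27, -6)))*(-72120 + 394493) = (-108*(-90) + (-517 + 245*3))*(-72120 + 394493) = (9720 + (-517 + 735))*322373 = (9720 + 218)*322373 = 9938*322373 = 3203742874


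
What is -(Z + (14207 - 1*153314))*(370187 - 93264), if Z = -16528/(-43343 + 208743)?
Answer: 796441428581593/20675 ≈ 3.8522e+10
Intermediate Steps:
Z = -2066/20675 (Z = -16528/165400 = -16528*1/165400 = -2066/20675 ≈ -0.099927)
-(Z + (14207 - 1*153314))*(370187 - 93264) = -(-2066/20675 + (14207 - 1*153314))*(370187 - 93264) = -(-2066/20675 + (14207 - 153314))*276923 = -(-2066/20675 - 139107)*276923 = -(-2876039291)*276923/20675 = -1*(-796441428581593/20675) = 796441428581593/20675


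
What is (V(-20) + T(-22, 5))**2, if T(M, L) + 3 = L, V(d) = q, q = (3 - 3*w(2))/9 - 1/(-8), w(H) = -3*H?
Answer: 11449/576 ≈ 19.877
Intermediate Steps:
q = 59/24 (q = (3 - (-9)*2)/9 - 1/(-8) = (3 - 3*(-6))*(1/9) - 1*(-1/8) = (3 + 18)*(1/9) + 1/8 = 21*(1/9) + 1/8 = 7/3 + 1/8 = 59/24 ≈ 2.4583)
V(d) = 59/24
T(M, L) = -3 + L
(V(-20) + T(-22, 5))**2 = (59/24 + (-3 + 5))**2 = (59/24 + 2)**2 = (107/24)**2 = 11449/576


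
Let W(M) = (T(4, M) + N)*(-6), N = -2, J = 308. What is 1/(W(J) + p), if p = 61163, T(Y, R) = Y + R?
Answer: 1/59303 ≈ 1.6863e-5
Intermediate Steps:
T(Y, R) = R + Y
W(M) = -12 - 6*M (W(M) = ((M + 4) - 2)*(-6) = ((4 + M) - 2)*(-6) = (2 + M)*(-6) = -12 - 6*M)
1/(W(J) + p) = 1/((-12 - 6*308) + 61163) = 1/((-12 - 1848) + 61163) = 1/(-1860 + 61163) = 1/59303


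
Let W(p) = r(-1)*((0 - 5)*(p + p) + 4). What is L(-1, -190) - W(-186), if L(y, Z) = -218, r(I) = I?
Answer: 1646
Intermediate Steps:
W(p) = -4 + 10*p (W(p) = -((0 - 5)*(p + p) + 4) = -(-10*p + 4) = -(4 - 10*p) = -4 + 10*p)
L(-1, -190) - W(-186) = -218 - (-4 + 10*(-186)) = -218 - (-4 - 1860) = -218 - 1*(-1864) = -218 + 1864 = 1646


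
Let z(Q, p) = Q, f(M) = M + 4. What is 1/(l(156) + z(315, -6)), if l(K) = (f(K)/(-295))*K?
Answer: 59/13593 ≈ 0.0043405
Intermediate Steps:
f(M) = 4 + M
l(K) = K*(-4/295 - K/295) (l(K) = ((4 + K)/(-295))*K = ((4 + K)*(-1/295))*K = (-4/295 - K/295)*K = K*(-4/295 - K/295))
1/(l(156) + z(315, -6)) = 1/(-1/295*156*(4 + 156) + 315) = 1/(-1/295*156*160 + 315) = 1/(-4992/59 + 315) = 1/(13593/59) = 59/13593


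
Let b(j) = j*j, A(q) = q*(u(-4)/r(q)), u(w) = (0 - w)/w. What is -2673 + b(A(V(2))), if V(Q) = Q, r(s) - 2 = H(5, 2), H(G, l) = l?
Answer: -10691/4 ≈ -2672.8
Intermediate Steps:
r(s) = 4 (r(s) = 2 + 2 = 4)
u(w) = -1 (u(w) = (-w)/w = -1)
A(q) = -q/4 (A(q) = q*(-1/4) = q*(-1*¼) = q*(-¼) = -q/4)
b(j) = j²
-2673 + b(A(V(2))) = -2673 + (-¼*2)² = -2673 + (-½)² = -2673 + ¼ = -10691/4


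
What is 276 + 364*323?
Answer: 117848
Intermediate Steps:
276 + 364*323 = 276 + 117572 = 117848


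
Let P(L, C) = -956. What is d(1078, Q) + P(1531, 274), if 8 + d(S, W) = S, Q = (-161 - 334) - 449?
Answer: 114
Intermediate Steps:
Q = -944 (Q = -495 - 449 = -944)
d(S, W) = -8 + S
d(1078, Q) + P(1531, 274) = (-8 + 1078) - 956 = 1070 - 956 = 114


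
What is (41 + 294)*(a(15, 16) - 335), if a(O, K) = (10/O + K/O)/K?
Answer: -2692529/24 ≈ -1.1219e+5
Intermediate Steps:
a(O, K) = (10/O + K/O)/K
(41 + 294)*(a(15, 16) - 335) = (41 + 294)*((10 + 16)/(16*15) - 335) = 335*((1/16)*(1/15)*26 - 335) = 335*(13/120 - 335) = 335*(-40187/120) = -2692529/24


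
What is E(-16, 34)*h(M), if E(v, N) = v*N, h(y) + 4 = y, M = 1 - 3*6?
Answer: 11424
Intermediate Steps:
M = -17 (M = 1 - 18 = -17)
h(y) = -4 + y
E(v, N) = N*v
E(-16, 34)*h(M) = (34*(-16))*(-4 - 17) = -544*(-21) = 11424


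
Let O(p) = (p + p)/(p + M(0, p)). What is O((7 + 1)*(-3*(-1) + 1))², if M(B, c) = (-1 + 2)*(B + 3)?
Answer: 4096/1225 ≈ 3.3437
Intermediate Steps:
M(B, c) = 3 + B (M(B, c) = 1*(3 + B) = 3 + B)
O(p) = 2*p/(3 + p) (O(p) = (p + p)/(p + (3 + 0)) = (2*p)/(p + 3) = (2*p)/(3 + p) = 2*p/(3 + p))
O((7 + 1)*(-3*(-1) + 1))² = (2*((7 + 1)*(-3*(-1) + 1))/(3 + (7 + 1)*(-3*(-1) + 1)))² = (2*(8*(3 + 1))/(3 + 8*(3 + 1)))² = (2*(8*4)/(3 + 8*4))² = (2*32/(3 + 32))² = (2*32/35)² = (2*32*(1/35))² = (64/35)² = 4096/1225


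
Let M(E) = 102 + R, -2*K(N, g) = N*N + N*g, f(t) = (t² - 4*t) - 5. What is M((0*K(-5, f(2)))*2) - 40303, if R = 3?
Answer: -40198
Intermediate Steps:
f(t) = -5 + t² - 4*t
K(N, g) = -N²/2 - N*g/2 (K(N, g) = -(N*N + N*g)/2 = -(N² + N*g)/2 = -N²/2 - N*g/2)
M(E) = 105 (M(E) = 102 + 3 = 105)
M((0*K(-5, f(2)))*2) - 40303 = 105 - 40303 = -40198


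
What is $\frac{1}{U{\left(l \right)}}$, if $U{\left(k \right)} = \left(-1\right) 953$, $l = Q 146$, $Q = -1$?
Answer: $- \frac{1}{953} \approx -0.0010493$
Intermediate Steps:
$l = -146$ ($l = \left(-1\right) 146 = -146$)
$U{\left(k \right)} = -953$
$\frac{1}{U{\left(l \right)}} = \frac{1}{-953} = - \frac{1}{953}$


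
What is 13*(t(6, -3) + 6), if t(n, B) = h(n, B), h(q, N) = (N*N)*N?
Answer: -273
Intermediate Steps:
h(q, N) = N³ (h(q, N) = N²*N = N³)
t(n, B) = B³
13*(t(6, -3) + 6) = 13*((-3)³ + 6) = 13*(-27 + 6) = 13*(-21) = -273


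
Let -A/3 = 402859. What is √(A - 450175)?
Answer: 8*I*√25918 ≈ 1287.9*I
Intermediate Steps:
A = -1208577 (A = -3*402859 = -1208577)
√(A - 450175) = √(-1208577 - 450175) = √(-1658752) = 8*I*√25918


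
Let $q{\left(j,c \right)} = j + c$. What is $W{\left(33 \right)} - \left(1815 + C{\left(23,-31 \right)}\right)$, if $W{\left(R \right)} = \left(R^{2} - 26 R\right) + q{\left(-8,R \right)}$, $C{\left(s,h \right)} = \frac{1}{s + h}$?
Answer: $- \frac{12471}{8} \approx -1558.9$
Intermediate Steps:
$q{\left(j,c \right)} = c + j$
$C{\left(s,h \right)} = \frac{1}{h + s}$
$W{\left(R \right)} = -8 + R^{2} - 25 R$ ($W{\left(R \right)} = \left(R^{2} - 26 R\right) + \left(R - 8\right) = \left(R^{2} - 26 R\right) + \left(-8 + R\right) = -8 + R^{2} - 25 R$)
$W{\left(33 \right)} - \left(1815 + C{\left(23,-31 \right)}\right) = \left(-8 + 33^{2} - 825\right) - \left(1815 + \frac{1}{-31 + 23}\right) = \left(-8 + 1089 - 825\right) - \frac{14519}{8} = 256 - \frac{14519}{8} = - \frac{12471}{8}$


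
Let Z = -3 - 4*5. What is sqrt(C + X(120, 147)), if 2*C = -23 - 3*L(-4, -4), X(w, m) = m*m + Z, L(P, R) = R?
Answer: sqrt(86322)/2 ≈ 146.90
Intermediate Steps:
Z = -23 (Z = -3 - 20 = -23)
X(w, m) = -23 + m**2 (X(w, m) = m*m - 23 = m**2 - 23 = -23 + m**2)
C = -11/2 (C = (-23 - 3*(-4))/2 = (-23 + 12)/2 = (1/2)*(-11) = -11/2 ≈ -5.5000)
sqrt(C + X(120, 147)) = sqrt(-11/2 + (-23 + 147**2)) = sqrt(-11/2 + (-23 + 21609)) = sqrt(-11/2 + 21586) = sqrt(43161/2) = sqrt(86322)/2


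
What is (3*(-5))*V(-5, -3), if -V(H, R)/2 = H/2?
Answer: -75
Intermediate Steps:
V(H, R) = -H (V(H, R) = -2*H/2 = -H)
(3*(-5))*V(-5, -3) = (3*(-5))*(-1*(-5)) = -15*5 = -75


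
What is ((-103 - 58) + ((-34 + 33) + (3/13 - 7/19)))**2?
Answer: 1603842304/61009 ≈ 26289.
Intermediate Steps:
((-103 - 58) + ((-34 + 33) + (3/13 - 7/19)))**2 = (-161 + (-1 + (3*(1/13) - 7*1/19)))**2 = (-161 + (-1 + (3/13 - 7/19)))**2 = (-161 + (-1 - 34/247))**2 = (-161 - 281/247)**2 = (-40048/247)**2 = 1603842304/61009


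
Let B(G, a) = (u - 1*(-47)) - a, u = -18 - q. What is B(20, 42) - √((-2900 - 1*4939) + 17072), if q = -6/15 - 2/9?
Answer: -557/45 - √9233 ≈ -108.47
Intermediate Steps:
q = -28/45 (q = -6*1/15 - 2*⅑ = -⅖ - 2/9 = -28/45 ≈ -0.62222)
u = -782/45 (u = -18 - 1*(-28/45) = -18 + 28/45 = -782/45 ≈ -17.378)
B(G, a) = 1333/45 - a (B(G, a) = (-782/45 - 1*(-47)) - a = (-782/45 + 47) - a = 1333/45 - a)
B(20, 42) - √((-2900 - 1*4939) + 17072) = (1333/45 - 1*42) - √((-2900 - 1*4939) + 17072) = (1333/45 - 42) - √((-2900 - 4939) + 17072) = -557/45 - √(-7839 + 17072) = -557/45 - √9233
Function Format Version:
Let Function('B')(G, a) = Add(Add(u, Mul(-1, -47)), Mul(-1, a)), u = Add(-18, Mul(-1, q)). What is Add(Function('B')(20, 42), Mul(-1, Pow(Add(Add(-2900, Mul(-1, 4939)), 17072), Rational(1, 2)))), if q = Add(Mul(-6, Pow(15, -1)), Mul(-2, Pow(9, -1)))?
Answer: Add(Rational(-557, 45), Mul(-1, Pow(9233, Rational(1, 2)))) ≈ -108.47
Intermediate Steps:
q = Rational(-28, 45) (q = Add(Mul(-6, Rational(1, 15)), Mul(-2, Rational(1, 9))) = Add(Rational(-2, 5), Rational(-2, 9)) = Rational(-28, 45) ≈ -0.62222)
u = Rational(-782, 45) (u = Add(-18, Mul(-1, Rational(-28, 45))) = Add(-18, Rational(28, 45)) = Rational(-782, 45) ≈ -17.378)
Function('B')(G, a) = Add(Rational(1333, 45), Mul(-1, a)) (Function('B')(G, a) = Add(Add(Rational(-782, 45), Mul(-1, -47)), Mul(-1, a)) = Add(Add(Rational(-782, 45), 47), Mul(-1, a)) = Add(Rational(1333, 45), Mul(-1, a)))
Add(Function('B')(20, 42), Mul(-1, Pow(Add(Add(-2900, Mul(-1, 4939)), 17072), Rational(1, 2)))) = Add(Add(Rational(1333, 45), Mul(-1, 42)), Mul(-1, Pow(Add(Add(-2900, Mul(-1, 4939)), 17072), Rational(1, 2)))) = Add(Add(Rational(1333, 45), -42), Mul(-1, Pow(Add(Add(-2900, -4939), 17072), Rational(1, 2)))) = Add(Rational(-557, 45), Mul(-1, Pow(Add(-7839, 17072), Rational(1, 2)))) = Add(Rational(-557, 45), Mul(-1, Pow(9233, Rational(1, 2))))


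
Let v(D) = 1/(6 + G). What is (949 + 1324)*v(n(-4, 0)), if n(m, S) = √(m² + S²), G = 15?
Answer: 2273/21 ≈ 108.24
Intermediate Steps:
n(m, S) = √(S² + m²)
v(D) = 1/21 (v(D) = 1/(6 + 15) = 1/21)
(949 + 1324)*v(n(-4, 0)) = (949 + 1324)*(1/21) = 2273*(1/21) = 2273/21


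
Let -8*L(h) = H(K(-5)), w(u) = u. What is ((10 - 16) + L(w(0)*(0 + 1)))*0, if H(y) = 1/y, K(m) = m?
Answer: 0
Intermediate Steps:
L(h) = 1/40 (L(h) = -⅛/(-5) = -⅛*(-⅕) = 1/40)
((10 - 16) + L(w(0)*(0 + 1)))*0 = ((10 - 16) + 1/40)*0 = (-6 + 1/40)*0 = -239/40*0 = 0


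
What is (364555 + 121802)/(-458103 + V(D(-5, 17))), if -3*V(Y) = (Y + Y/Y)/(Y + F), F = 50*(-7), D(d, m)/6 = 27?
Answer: -274305348/258369929 ≈ -1.0617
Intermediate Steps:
D(d, m) = 162 (D(d, m) = 6*27 = 162)
F = -350
V(Y) = -(1 + Y)/(3*(-350 + Y)) (V(Y) = -(Y + Y/Y)/(3*(Y - 350)) = -(Y + 1)/(3*(-350 + Y)) = -(1 + Y)/(3*(-350 + Y)))
(364555 + 121802)/(-458103 + V(D(-5, 17))) = (364555 + 121802)/(-458103 + (-1 - 1*162)/(3*(-350 + 162))) = 486357/(-458103 + (1/3)*(-1 - 162)/(-188)) = 486357/(-458103 + (1/3)*(-1/188)*(-163)) = 486357/(-458103 + 163/564) = 486357/(-258369929/564) = 486357*(-564/258369929) = -274305348/258369929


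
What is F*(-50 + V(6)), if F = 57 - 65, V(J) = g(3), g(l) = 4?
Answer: 368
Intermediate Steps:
V(J) = 4
F = -8
F*(-50 + V(6)) = -8*(-50 + 4) = -8*(-46) = 368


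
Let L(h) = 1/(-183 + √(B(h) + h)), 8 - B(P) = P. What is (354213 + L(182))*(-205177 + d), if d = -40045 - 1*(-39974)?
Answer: -2434119212856960/33481 + 410496*√2/33481 ≈ -7.2701e+10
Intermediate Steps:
B(P) = 8 - P
d = -71 (d = -40045 + 39974 = -71)
L(h) = 1/(-183 + 2*√2) (L(h) = 1/(-183 + √((8 - h) + h)) = 1/(-183 + √8) = 1/(-183 + 2*√2))
(354213 + L(182))*(-205177 + d) = (354213 + (-183/33481 - 2*√2/33481))*(-205177 - 71) = (11859405270/33481 - 2*√2/33481)*(-205248) = -2434119212856960/33481 + 410496*√2/33481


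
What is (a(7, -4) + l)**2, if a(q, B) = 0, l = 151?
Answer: 22801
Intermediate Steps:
(a(7, -4) + l)**2 = (0 + 151)**2 = 151**2 = 22801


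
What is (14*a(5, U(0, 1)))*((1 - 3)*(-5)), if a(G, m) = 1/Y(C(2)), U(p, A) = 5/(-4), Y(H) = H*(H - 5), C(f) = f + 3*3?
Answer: 70/33 ≈ 2.1212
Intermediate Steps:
C(f) = 9 + f (C(f) = f + 9 = 9 + f)
Y(H) = H*(-5 + H)
U(p, A) = -5/4 (U(p, A) = 5*(-¼) = -5/4)
a(G, m) = 1/66 (a(G, m) = 1/((9 + 2)*(-5 + (9 + 2))) = 1/(11*(-5 + 11)) = 1/(11*6) = 1/66)
(14*a(5, U(0, 1)))*((1 - 3)*(-5)) = (14*(1/66))*((1 - 3)*(-5)) = 7*(-2*(-5))/33 = (7/33)*10 = 70/33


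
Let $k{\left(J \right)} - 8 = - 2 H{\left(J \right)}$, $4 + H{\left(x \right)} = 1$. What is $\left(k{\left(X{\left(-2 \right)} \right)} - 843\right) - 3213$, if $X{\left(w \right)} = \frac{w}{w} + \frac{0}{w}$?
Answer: $-4042$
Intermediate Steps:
$H{\left(x \right)} = -3$ ($H{\left(x \right)} = -4 + 1 = -3$)
$X{\left(w \right)} = 1$ ($X{\left(w \right)} = 1 + 0 = 1$)
$k{\left(J \right)} = 14$ ($k{\left(J \right)} = 8 - -6 = 8 + 6 = 14$)
$\left(k{\left(X{\left(-2 \right)} \right)} - 843\right) - 3213 = \left(14 - 843\right) - 3213 = -829 - 3213 = -4042$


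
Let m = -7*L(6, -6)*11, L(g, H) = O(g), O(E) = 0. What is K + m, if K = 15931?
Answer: 15931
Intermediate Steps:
L(g, H) = 0
m = 0 (m = -7*0*11 = -0*11 = -1*0 = 0)
K + m = 15931 + 0 = 15931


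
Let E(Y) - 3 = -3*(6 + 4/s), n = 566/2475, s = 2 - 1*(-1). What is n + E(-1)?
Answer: -46459/2475 ≈ -18.771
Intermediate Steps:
s = 3 (s = 2 + 1 = 3)
n = 566/2475 (n = 566*(1/2475) = 566/2475 ≈ 0.22869)
E(Y) = -19 (E(Y) = 3 - 3*(6 + 4/3) = 3 - 3*22/3 = 3 - 22 = -19)
n + E(-1) = 566/2475 - 19 = -46459/2475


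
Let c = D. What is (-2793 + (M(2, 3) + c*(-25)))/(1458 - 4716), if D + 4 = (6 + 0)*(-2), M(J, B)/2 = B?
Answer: 2387/3258 ≈ 0.73266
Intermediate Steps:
M(J, B) = 2*B
D = -16 (D = -4 + (6 + 0)*(-2) = -4 + 6*(-2) = -4 - 12 = -16)
c = -16
(-2793 + (M(2, 3) + c*(-25)))/(1458 - 4716) = (-2793 + (2*3 - 16*(-25)))/(1458 - 4716) = (-2793 + (6 + 400))/(-3258) = (-2793 + 406)*(-1/3258) = -2387*(-1/3258) = 2387/3258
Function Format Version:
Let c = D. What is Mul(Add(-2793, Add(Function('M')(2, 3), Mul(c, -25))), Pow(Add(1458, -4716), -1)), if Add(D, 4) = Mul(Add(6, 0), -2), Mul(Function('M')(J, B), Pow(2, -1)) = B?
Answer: Rational(2387, 3258) ≈ 0.73266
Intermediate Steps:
Function('M')(J, B) = Mul(2, B)
D = -16 (D = Add(-4, Mul(Add(6, 0), -2)) = Add(-4, Mul(6, -2)) = Add(-4, -12) = -16)
c = -16
Mul(Add(-2793, Add(Function('M')(2, 3), Mul(c, -25))), Pow(Add(1458, -4716), -1)) = Mul(Add(-2793, Add(Mul(2, 3), Mul(-16, -25))), Pow(Add(1458, -4716), -1)) = Mul(Add(-2793, Add(6, 400)), Pow(-3258, -1)) = Mul(Add(-2793, 406), Rational(-1, 3258)) = Mul(-2387, Rational(-1, 3258)) = Rational(2387, 3258)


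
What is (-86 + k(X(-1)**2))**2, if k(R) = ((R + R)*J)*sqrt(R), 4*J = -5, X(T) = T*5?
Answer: 635209/4 ≈ 1.5880e+5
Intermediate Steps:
X(T) = 5*T
J = -5/4 (J = (1/4)*(-5) = -5/4 ≈ -1.2500)
k(R) = -5*R**(3/2)/2 (k(R) = ((R + R)*(-5/4))*sqrt(R) = ((2*R)*(-5/4))*sqrt(R) = (-5*R/2)*sqrt(R) = -5*R**(3/2)/2)
(-86 + k(X(-1)**2))**2 = (-86 - 5*((5*(-1))**2)**(3/2)/2)**2 = (-86 - 5*((-5)**2)**(3/2)/2)**2 = (-86 - 5*25**(3/2)/2)**2 = (-86 - 5/2*125)**2 = (-86 - 625/2)**2 = (-797/2)**2 = 635209/4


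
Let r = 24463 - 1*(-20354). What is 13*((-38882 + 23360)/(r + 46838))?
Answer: -201786/91655 ≈ -2.2016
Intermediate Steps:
r = 44817 (r = 24463 + 20354 = 44817)
13*((-38882 + 23360)/(r + 46838)) = 13*((-38882 + 23360)/(44817 + 46838)) = 13*(-15522/91655) = -201786/91655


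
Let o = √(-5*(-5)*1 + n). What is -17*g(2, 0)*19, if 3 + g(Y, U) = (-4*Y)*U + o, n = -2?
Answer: 969 - 323*√23 ≈ -580.05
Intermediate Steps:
o = √23 (o = √(-5*(-5)*1 - 2) = √(25*1 - 2) = √(25 - 2) = √23 ≈ 4.7958)
g(Y, U) = -3 + √23 - 4*U*Y (g(Y, U) = -3 + ((-4*Y)*U + √23) = -3 + (-4*U*Y + √23) = -3 + (√23 - 4*U*Y) = -3 + √23 - 4*U*Y)
-17*g(2, 0)*19 = -17*(-3 + √23 - 4*0*2)*19 = -17*(-3 + √23 + 0)*19 = -17*(-3 + √23)*19 = (51 - 17*√23)*19 = 969 - 323*√23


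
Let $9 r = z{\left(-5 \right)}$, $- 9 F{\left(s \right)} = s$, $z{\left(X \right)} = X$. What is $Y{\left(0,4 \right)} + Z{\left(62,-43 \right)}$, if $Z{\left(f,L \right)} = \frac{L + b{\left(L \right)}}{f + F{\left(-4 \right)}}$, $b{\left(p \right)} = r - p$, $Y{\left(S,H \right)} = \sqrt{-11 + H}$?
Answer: $- \frac{5}{562} + i \sqrt{7} \approx -0.0088968 + 2.6458 i$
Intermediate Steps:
$F{\left(s \right)} = - \frac{s}{9}$
$r = - \frac{5}{9}$ ($r = \frac{1}{9} \left(-5\right) = - \frac{5}{9} \approx -0.55556$)
$b{\left(p \right)} = - \frac{5}{9} - p$
$Z{\left(f,L \right)} = - \frac{5}{9 \left(\frac{4}{9} + f\right)}$ ($Z{\left(f,L \right)} = \frac{L - \left(\frac{5}{9} + L\right)}{f - - \frac{4}{9}} = - \frac{5}{9 \left(f + \frac{4}{9}\right)} = - \frac{5}{9 \left(\frac{4}{9} + f\right)}$)
$Y{\left(0,4 \right)} + Z{\left(62,-43 \right)} = \sqrt{-11 + 4} - \frac{5}{4 + 9 \cdot 62} = \sqrt{-7} - \frac{5}{4 + 558} = i \sqrt{7} - \frac{5}{562} = - \frac{5}{562} + i \sqrt{7}$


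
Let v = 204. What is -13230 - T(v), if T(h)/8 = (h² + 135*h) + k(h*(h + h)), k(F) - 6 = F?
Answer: -1232382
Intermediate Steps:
k(F) = 6 + F
T(h) = 48 + 24*h² + 1080*h (T(h) = 8*((h² + 135*h) + (6 + h*(h + h))) = 8*((h² + 135*h) + (6 + h*(2*h))) = 8*((h² + 135*h) + (6 + 2*h²)) = 8*(6 + 3*h² + 135*h) = 48 + 24*h² + 1080*h)
-13230 - T(v) = -13230 - (48 + 24*204² + 1080*204) = -13230 - (48 + 24*41616 + 220320) = -13230 - (48 + 998784 + 220320) = -13230 - 1*1219152 = -13230 - 1219152 = -1232382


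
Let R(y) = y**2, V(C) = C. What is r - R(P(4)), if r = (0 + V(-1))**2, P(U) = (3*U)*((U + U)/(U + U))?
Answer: -143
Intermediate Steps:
P(U) = 3*U (P(U) = (3*U)*((2*U)/((2*U))) = (3*U)*((2*U)*(1/(2*U))) = (3*U)*1 = 3*U)
r = 1 (r = (0 - 1)**2 = (-1)**2 = 1)
r - R(P(4)) = 1 - (3*4)**2 = 1 - 1*12**2 = 1 - 1*144 = 1 - 144 = -143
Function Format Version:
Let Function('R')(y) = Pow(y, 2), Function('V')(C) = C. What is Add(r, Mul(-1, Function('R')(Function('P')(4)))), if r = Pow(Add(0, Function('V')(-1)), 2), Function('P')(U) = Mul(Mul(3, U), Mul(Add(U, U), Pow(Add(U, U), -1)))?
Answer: -143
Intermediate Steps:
Function('P')(U) = Mul(3, U) (Function('P')(U) = Mul(Mul(3, U), Mul(Mul(2, U), Pow(Mul(2, U), -1))) = Mul(Mul(3, U), Mul(Mul(2, U), Mul(Rational(1, 2), Pow(U, -1)))) = Mul(Mul(3, U), 1) = Mul(3, U))
r = 1 (r = Pow(Add(0, -1), 2) = Pow(-1, 2) = 1)
Add(r, Mul(-1, Function('R')(Function('P')(4)))) = Add(1, Mul(-1, Pow(Mul(3, 4), 2))) = Add(1, Mul(-1, Pow(12, 2))) = Add(1, Mul(-1, 144)) = Add(1, -144) = -143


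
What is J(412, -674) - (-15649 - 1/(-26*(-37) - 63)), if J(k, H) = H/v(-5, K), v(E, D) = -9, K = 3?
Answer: 127221994/8091 ≈ 15724.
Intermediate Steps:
J(k, H) = -H/9 (J(k, H) = H/(-9) = H*(-1/9) = -H/9)
J(412, -674) - (-15649 - 1/(-26*(-37) - 63)) = -1/9*(-674) - (-15649 - 1/(-26*(-37) - 63)) = 674/9 - (-15649 - 1/(962 - 63)) = 674/9 - (-15649 - 1/899) = 674/9 - 1*(-14068452/899) = 674/9 + 14068452/899 = 127221994/8091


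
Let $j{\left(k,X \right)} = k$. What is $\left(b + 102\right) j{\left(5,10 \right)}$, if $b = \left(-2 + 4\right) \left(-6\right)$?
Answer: $450$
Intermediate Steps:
$b = -12$ ($b = 2 \left(-6\right) = -12$)
$\left(b + 102\right) j{\left(5,10 \right)} = \left(-12 + 102\right) 5 = 90 \cdot 5 = 450$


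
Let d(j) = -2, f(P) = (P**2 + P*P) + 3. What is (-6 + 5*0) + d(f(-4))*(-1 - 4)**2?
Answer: -56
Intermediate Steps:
f(P) = 3 + 2*P**2 (f(P) = (P**2 + P**2) + 3 = 2*P**2 + 3 = 3 + 2*P**2)
(-6 + 5*0) + d(f(-4))*(-1 - 4)**2 = (-6 + 5*0) - 2*(-1 - 4)**2 = (-6 + 0) - 2*(-5)**2 = -6 - 2*25 = -6 - 50 = -56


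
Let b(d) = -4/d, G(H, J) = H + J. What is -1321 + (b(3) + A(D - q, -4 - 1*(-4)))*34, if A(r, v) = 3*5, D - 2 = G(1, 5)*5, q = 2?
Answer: -2569/3 ≈ -856.33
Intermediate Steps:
D = 32 (D = 2 + (1 + 5)*5 = 2 + 6*5 = 2 + 30 = 32)
A(r, v) = 15
-1321 + (b(3) + A(D - q, -4 - 1*(-4)))*34 = -1321 + (-4/3 + 15)*34 = -1321 + (41/3)*34 = -1321 + 1394/3 = -2569/3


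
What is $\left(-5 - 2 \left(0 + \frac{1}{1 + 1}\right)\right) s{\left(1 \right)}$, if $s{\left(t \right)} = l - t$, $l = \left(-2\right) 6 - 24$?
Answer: $222$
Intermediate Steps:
$l = -36$ ($l = -12 - 24 = -36$)
$s{\left(t \right)} = -36 - t$
$\left(-5 - 2 \left(0 + \frac{1}{1 + 1}\right)\right) s{\left(1 \right)} = \left(-5 - 2 \left(0 + \frac{1}{1 + 1}\right)\right) \left(-36 - 1\right) = \left(-5 - 2 \left(0 + \frac{1}{2}\right)\right) \left(-36 - 1\right) = \left(-5 - 2 \left(0 + \frac{1}{2}\right)\right) \left(-37\right) = \left(-5 - 1\right) \left(-37\right) = \left(-6\right) \left(-37\right) = 222$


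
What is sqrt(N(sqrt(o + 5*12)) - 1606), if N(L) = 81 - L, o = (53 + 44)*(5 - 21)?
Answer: sqrt(-1525 - 2*I*sqrt(373)) ≈ 0.4945 - 39.054*I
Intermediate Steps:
o = -1552 (o = 97*(-16) = -1552)
sqrt(N(sqrt(o + 5*12)) - 1606) = sqrt((81 - sqrt(-1552 + 5*12)) - 1606) = sqrt((81 - sqrt(-1552 + 60)) - 1606) = sqrt((81 - sqrt(-1492)) - 1606) = sqrt((81 - 2*I*sqrt(373)) - 1606) = sqrt(-1525 - 2*I*sqrt(373))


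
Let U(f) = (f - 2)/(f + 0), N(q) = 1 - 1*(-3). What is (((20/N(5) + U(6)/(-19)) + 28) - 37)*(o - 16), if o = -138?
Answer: 35420/57 ≈ 621.40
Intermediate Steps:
N(q) = 4 (N(q) = 1 + 3 = 4)
U(f) = (-2 + f)/f
(((20/N(5) + U(6)/(-19)) + 28) - 37)*(o - 16) = (((20/4 + ((-2 + 6)/6)/(-19)) + 28) - 37)*(-138 - 16) = (((20*(1/4) + ((1/6)*4)*(-1/19)) + 28) - 37)*(-154) = (((5 + (2/3)*(-1/19)) + 28) - 37)*(-154) = (((5 - 2/57) + 28) - 37)*(-154) = ((283/57 + 28) - 37)*(-154) = (1879/57 - 37)*(-154) = -230/57*(-154) = 35420/57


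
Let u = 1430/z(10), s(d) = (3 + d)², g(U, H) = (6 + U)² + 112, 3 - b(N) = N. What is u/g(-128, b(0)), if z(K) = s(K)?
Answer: 55/97474 ≈ 0.00056425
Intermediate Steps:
b(N) = 3 - N
g(U, H) = 112 + (6 + U)²
z(K) = (3 + K)²
u = 110/13 (u = 1430/((3 + 10)²) = 1430/(13²) = 1430/169 = 1430*(1/169) = 110/13 ≈ 8.4615)
u/g(-128, b(0)) = 110/(13*(112 + (6 - 128)²)) = 110/(13*(112 + (-122)²)) = 110/(13*(112 + 14884)) = (110/13)/14996 = (110/13)*(1/14996) = 55/97474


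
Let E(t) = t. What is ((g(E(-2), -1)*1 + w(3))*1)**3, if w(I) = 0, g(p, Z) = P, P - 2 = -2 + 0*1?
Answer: 0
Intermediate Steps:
P = 0 (P = 2 + (-2 + 0*1) = 2 + (-2 + 0) = 2 - 2 = 0)
g(p, Z) = 0
((g(E(-2), -1)*1 + w(3))*1)**3 = ((0*1 + 0)*1)**3 = ((0 + 0)*1)**3 = (0*1)**3 = 0**3 = 0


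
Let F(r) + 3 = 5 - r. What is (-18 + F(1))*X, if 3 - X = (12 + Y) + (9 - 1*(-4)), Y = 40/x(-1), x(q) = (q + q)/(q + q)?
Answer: 1054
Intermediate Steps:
F(r) = 2 - r (F(r) = -3 + (5 - r) = 2 - r)
x(q) = 1 (x(q) = (2*q)/((2*q)) = (2*q)*(1/(2*q)) = 1)
Y = 40 (Y = 40/1 = 40*1 = 40)
X = -62 (X = 3 - ((12 + 40) + (9 - 1*(-4))) = 3 - (52 + (9 + 4)) = 3 - (52 + 13) = 3 - 1*65 = 3 - 65 = -62)
(-18 + F(1))*X = (-18 + (2 - 1*1))*(-62) = (-18 + (2 - 1))*(-62) = (-18 + 1)*(-62) = -17*(-62) = 1054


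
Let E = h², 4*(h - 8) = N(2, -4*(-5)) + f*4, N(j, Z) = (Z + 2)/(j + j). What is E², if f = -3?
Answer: 6765201/4096 ≈ 1651.7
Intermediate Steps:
N(j, Z) = (2 + Z)/(2*j) (N(j, Z) = (2 + Z)/((2*j)) = (2 + Z)*(1/(2*j)) = (2 + Z)/(2*j))
h = 51/8 (h = 8 + ((½)*(2 - 4*(-5))/2 - 3*4)/4 = 8 + ((½)*(½)*(2 + 20) - 12)/4 = 8 + ((½)*(½)*22 - 12)/4 = 8 + (11/2 - 12)/4 = 8 + (¼)*(-13/2) = 8 - 13/8 = 51/8 ≈ 6.3750)
E = 2601/64 (E = (51/8)² = 2601/64 ≈ 40.641)
E² = (2601/64)² = 6765201/4096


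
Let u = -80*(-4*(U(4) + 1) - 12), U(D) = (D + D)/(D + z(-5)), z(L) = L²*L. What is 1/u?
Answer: 121/152320 ≈ 0.00079438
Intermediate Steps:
z(L) = L³
U(D) = 2*D/(-125 + D) (U(D) = (D + D)/(D + (-5)³) = (2*D)/(D - 125) = (2*D)/(-125 + D) = 2*D/(-125 + D))
u = 152320/121 (u = -80*(-4*(2*4/(-125 + 4) + 1) - 12) = -80*(-4*(2*4/(-121) + 1) - 12) = -80*(-4*(2*4*(-1/121) + 1) - 12) = -80*(-4*(-8/121 + 1) - 12) = -80*(-4*113/121 - 12) = -80*(-452/121 - 12) = -80*(-1904/121) = 152320/121 ≈ 1258.8)
1/u = 1/(152320/121) = 121/152320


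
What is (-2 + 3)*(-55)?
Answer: -55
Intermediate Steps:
(-2 + 3)*(-55) = 1*(-55) = -55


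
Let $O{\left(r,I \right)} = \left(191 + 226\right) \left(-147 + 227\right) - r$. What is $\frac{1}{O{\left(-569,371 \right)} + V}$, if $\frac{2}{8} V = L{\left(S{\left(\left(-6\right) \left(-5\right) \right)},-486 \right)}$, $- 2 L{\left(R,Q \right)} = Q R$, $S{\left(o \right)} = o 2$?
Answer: $\frac{1}{92249} \approx 1.084 \cdot 10^{-5}$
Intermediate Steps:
$S{\left(o \right)} = 2 o$
$L{\left(R,Q \right)} = - \frac{Q R}{2}$
$V = 58320$ ($V = 4 \left(\left(- \frac{1}{2}\right) \left(-486\right) 2 \left(\left(-6\right) \left(-5\right)\right)\right) = 4 \left(\left(- \frac{1}{2}\right) \left(-486\right) 2 \cdot 30\right) = 4 \left(\left(- \frac{1}{2}\right) \left(-486\right) 60\right) = 4 \cdot 14580 = 58320$)
$O{\left(r,I \right)} = 33360 - r$ ($O{\left(r,I \right)} = 417 \cdot 80 - r = 33360 - r$)
$\frac{1}{O{\left(-569,371 \right)} + V} = \frac{1}{\left(33360 - -569\right) + 58320} = \frac{1}{\left(33360 + 569\right) + 58320} = \frac{1}{33929 + 58320} = \frac{1}{92249}$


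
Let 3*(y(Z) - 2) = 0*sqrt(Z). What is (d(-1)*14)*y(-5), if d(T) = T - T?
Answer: 0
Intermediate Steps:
d(T) = 0
y(Z) = 2 (y(Z) = 2 + (0*sqrt(Z))/3 = 2 + (1/3)*0 = 2 + 0 = 2)
(d(-1)*14)*y(-5) = (0*14)*2 = 0*2 = 0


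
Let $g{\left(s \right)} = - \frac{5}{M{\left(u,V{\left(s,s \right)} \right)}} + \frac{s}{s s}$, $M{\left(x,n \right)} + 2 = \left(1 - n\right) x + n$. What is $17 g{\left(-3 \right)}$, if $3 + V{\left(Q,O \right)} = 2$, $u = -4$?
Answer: $\frac{68}{33} \approx 2.0606$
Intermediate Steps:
$V{\left(Q,O \right)} = -1$ ($V{\left(Q,O \right)} = -3 + 2 = -1$)
$M{\left(x,n \right)} = -2 + n + x \left(1 - n\right)$ ($M{\left(x,n \right)} = -2 + \left(\left(1 - n\right) x + n\right) = -2 + \left(x \left(1 - n\right) + n\right) = -2 + \left(n + x \left(1 - n\right)\right) = -2 + n + x \left(1 - n\right)$)
$g{\left(s \right)} = \frac{5}{11} + \frac{1}{s}$ ($g{\left(s \right)} = - \frac{5}{-2 - 1 - 4 - \left(-1\right) \left(-4\right)} + \frac{s}{s s} = - \frac{5}{-2 - 1 - 4 - 4} + \frac{s}{s^{2}} = - \frac{5}{-11} + \frac{s}{s^{2}} = \left(-5\right) \left(- \frac{1}{11}\right) + \frac{1}{s} = \frac{5}{11} + \frac{1}{s}$)
$17 g{\left(-3 \right)} = 17 \left(\frac{5}{11} + \frac{1}{-3}\right) = 17 \left(\frac{5}{11} - \frac{1}{3}\right) = 17 \cdot \frac{4}{33} = \frac{68}{33}$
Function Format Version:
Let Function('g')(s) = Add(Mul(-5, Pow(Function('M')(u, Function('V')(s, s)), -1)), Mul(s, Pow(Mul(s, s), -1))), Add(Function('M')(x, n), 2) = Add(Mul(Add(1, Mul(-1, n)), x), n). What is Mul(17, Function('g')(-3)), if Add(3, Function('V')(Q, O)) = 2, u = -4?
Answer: Rational(68, 33) ≈ 2.0606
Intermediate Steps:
Function('V')(Q, O) = -1 (Function('V')(Q, O) = Add(-3, 2) = -1)
Function('M')(x, n) = Add(-2, n, Mul(x, Add(1, Mul(-1, n)))) (Function('M')(x, n) = Add(-2, Add(Mul(Add(1, Mul(-1, n)), x), n)) = Add(-2, Add(Mul(x, Add(1, Mul(-1, n))), n)) = Add(-2, Add(n, Mul(x, Add(1, Mul(-1, n))))) = Add(-2, n, Mul(x, Add(1, Mul(-1, n)))))
Function('g')(s) = Add(Rational(5, 11), Pow(s, -1)) (Function('g')(s) = Add(Mul(-5, Pow(Add(-2, -1, -4, Mul(-1, -1, -4)), -1)), Mul(s, Pow(Mul(s, s), -1))) = Add(Mul(-5, Pow(Add(-2, -1, -4, -4), -1)), Mul(s, Pow(Pow(s, 2), -1))) = Add(Mul(-5, Pow(-11, -1)), Mul(s, Pow(s, -2))) = Add(Mul(-5, Rational(-1, 11)), Pow(s, -1)) = Add(Rational(5, 11), Pow(s, -1)))
Mul(17, Function('g')(-3)) = Mul(17, Add(Rational(5, 11), Pow(-3, -1))) = Mul(17, Add(Rational(5, 11), Rational(-1, 3))) = Mul(17, Rational(4, 33)) = Rational(68, 33)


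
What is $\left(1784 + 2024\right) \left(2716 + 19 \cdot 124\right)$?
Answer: $19314176$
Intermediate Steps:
$\left(1784 + 2024\right) \left(2716 + 19 \cdot 124\right) = 3808 \left(2716 + 2356\right) = 3808 \cdot 5072 = 19314176$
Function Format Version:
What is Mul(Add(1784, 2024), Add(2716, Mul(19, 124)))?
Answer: 19314176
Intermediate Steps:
Mul(Add(1784, 2024), Add(2716, Mul(19, 124))) = Mul(3808, Add(2716, 2356)) = Mul(3808, 5072) = 19314176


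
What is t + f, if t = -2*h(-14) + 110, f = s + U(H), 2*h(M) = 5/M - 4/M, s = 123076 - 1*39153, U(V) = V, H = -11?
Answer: 1176309/14 ≈ 84022.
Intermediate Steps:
s = 83923 (s = 123076 - 39153 = 83923)
h(M) = 1/(2*M) (h(M) = (5/M - 4/M)/2 = 1/(2*M))
f = 83912 (f = 83923 - 11 = 83912)
t = 1541/14 (t = -1/(-14) + 110 = -(-1)/14 + 110 = -2*(-1/28) + 110 = 1/14 + 110 = 1541/14 ≈ 110.07)
t + f = 1541/14 + 83912 = 1176309/14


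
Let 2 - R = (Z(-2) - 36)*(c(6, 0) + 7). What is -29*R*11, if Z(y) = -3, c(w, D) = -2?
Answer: -62843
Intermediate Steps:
R = 197 (R = 2 - (-3 - 36)*(-2 + 7) = 2 - (-39)*5 = 2 - 1*(-195) = 2 + 195 = 197)
-29*R*11 = -29*197*11 = -5713*11 = -62843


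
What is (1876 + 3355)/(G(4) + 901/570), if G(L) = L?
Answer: 2981670/3181 ≈ 937.34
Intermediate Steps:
(1876 + 3355)/(G(4) + 901/570) = (1876 + 3355)/(4 + 901/570) = 5231/(4 + 901*(1/570)) = 5231/(4 + 901/570) = 5231/(3181/570) = 5231*(570/3181) = 2981670/3181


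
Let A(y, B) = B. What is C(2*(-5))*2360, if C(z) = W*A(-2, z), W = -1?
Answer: 23600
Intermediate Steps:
C(z) = -z
C(2*(-5))*2360 = -2*(-5)*2360 = -1*(-10)*2360 = 10*2360 = 23600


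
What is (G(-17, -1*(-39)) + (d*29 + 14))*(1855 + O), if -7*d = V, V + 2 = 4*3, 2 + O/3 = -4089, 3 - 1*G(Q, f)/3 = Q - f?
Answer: -10907646/7 ≈ -1.5582e+6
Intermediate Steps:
G(Q, f) = 9 - 3*Q + 3*f (G(Q, f) = 9 - 3*(Q - f) = 9 + (-3*Q + 3*f) = 9 - 3*Q + 3*f)
O = -12273 (O = -6 + 3*(-4089) = -6 - 12267 = -12273)
V = 10 (V = -2 + 4*3 = -2 + 12 = 10)
d = -10/7 (d = -⅐*10 = -10/7 ≈ -1.4286)
(G(-17, -1*(-39)) + (d*29 + 14))*(1855 + O) = ((9 - 3*(-17) + 3*(-1*(-39))) + (-10/7*29 + 14))*(1855 - 12273) = ((9 + 51 + 3*39) + (-290/7 + 14))*(-10418) = ((9 + 51 + 117) - 192/7)*(-10418) = (177 - 192/7)*(-10418) = (1047/7)*(-10418) = -10907646/7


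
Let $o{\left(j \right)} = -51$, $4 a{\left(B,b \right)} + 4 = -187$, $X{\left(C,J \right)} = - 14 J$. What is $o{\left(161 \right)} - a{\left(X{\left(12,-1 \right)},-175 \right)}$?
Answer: $- \frac{13}{4} \approx -3.25$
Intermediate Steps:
$a{\left(B,b \right)} = - \frac{191}{4}$ ($a{\left(B,b \right)} = -1 + \frac{1}{4} \left(-187\right) = -1 - \frac{187}{4} = - \frac{191}{4}$)
$o{\left(161 \right)} - a{\left(X{\left(12,-1 \right)},-175 \right)} = -51 - - \frac{191}{4} = -51 + \frac{191}{4} = - \frac{13}{4}$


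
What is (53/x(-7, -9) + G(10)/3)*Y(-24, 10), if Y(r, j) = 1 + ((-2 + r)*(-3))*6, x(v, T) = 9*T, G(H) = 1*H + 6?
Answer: 177751/81 ≈ 2194.5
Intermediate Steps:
G(H) = 6 + H (G(H) = H + 6 = 6 + H)
Y(r, j) = 37 - 18*r (Y(r, j) = 1 + (6 - 3*r)*6 = 1 + (36 - 18*r) = 37 - 18*r)
(53/x(-7, -9) + G(10)/3)*Y(-24, 10) = (53/((9*(-9))) + (6 + 10)/3)*(37 - 18*(-24)) = (53/(-81) + 16*(⅓))*(37 + 432) = (53*(-1/81) + 16/3)*469 = (-53/81 + 16/3)*469 = (379/81)*469 = 177751/81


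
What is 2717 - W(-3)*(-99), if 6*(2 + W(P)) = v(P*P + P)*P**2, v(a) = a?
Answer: 3410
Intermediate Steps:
W(P) = -2 + P**2*(P + P**2)/6 (W(P) = -2 + ((P*P + P)*P**2)/6 = -2 + ((P**2 + P)*P**2)/6 = -2 + ((P + P**2)*P**2)/6 = -2 + (P**2*(P + P**2))/6 = -2 + P**2*(P + P**2)/6)
2717 - W(-3)*(-99) = 2717 - (-2 + (1/6)*(-3)**3*(1 - 3))*(-99) = 2717 - (-2 + (1/6)*(-27)*(-2))*(-99) = 2717 - (-2 + 9)*(-99) = 2717 - 7*(-99) = 2717 - 1*(-693) = 2717 + 693 = 3410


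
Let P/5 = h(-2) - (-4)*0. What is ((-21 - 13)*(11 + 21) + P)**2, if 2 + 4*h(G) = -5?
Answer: 19245769/16 ≈ 1.2029e+6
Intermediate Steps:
h(G) = -7/4 (h(G) = -1/2 + (1/4)*(-5) = -1/2 - 5/4 = -7/4)
P = -35/4 (P = 5*(-7/4 - (-4)*0) = 5*(-7/4 - 4*0) = 5*(-7/4 + 0) = 5*(-7/4) = -35/4 ≈ -8.7500)
((-21 - 13)*(11 + 21) + P)**2 = ((-21 - 13)*(11 + 21) - 35/4)**2 = (-34*32 - 35/4)**2 = (-1088 - 35/4)**2 = (-4387/4)**2 = 19245769/16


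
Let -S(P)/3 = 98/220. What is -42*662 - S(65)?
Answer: -3058293/110 ≈ -27803.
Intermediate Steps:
S(P) = -147/110 (S(P) = -294/220 = -3*49/110 = -147/110)
-42*662 - S(65) = -42*662 - 1*(-147/110) = -27804 + 147/110 = -3058293/110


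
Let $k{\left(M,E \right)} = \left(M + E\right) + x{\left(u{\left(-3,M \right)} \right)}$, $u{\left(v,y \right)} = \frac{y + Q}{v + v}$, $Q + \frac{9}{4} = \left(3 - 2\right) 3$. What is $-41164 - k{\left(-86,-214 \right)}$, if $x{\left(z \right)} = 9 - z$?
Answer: $- \frac{980611}{24} \approx -40859.0$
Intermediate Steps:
$Q = \frac{3}{4}$ ($Q = - \frac{9}{4} + \left(3 - 2\right) 3 = - \frac{9}{4} + 1 \cdot 3 = - \frac{9}{4} + 3 = \frac{3}{4} \approx 0.75$)
$u{\left(v,y \right)} = \frac{\frac{3}{4} + y}{2 v}$ ($u{\left(v,y \right)} = \frac{y + \frac{3}{4}}{v + v} = \frac{\frac{3}{4} + y}{2 v}$)
$k{\left(M,E \right)} = \frac{73}{8} + E + \frac{7 M}{6}$ ($k{\left(M,E \right)} = \left(M + E\right) - \left(-9 + \frac{3 + 4 M}{8 \left(-3\right)}\right) = \left(E + M\right) - \left(-9 + \frac{1}{8} \left(- \frac{1}{3}\right) \left(3 + 4 M\right)\right) = \left(E + M\right) - \left(- \frac{73}{8} - \frac{M}{6}\right) = \left(E + M\right) + \left(9 + \left(\frac{1}{8} + \frac{M}{6}\right)\right) = \left(E + M\right) + \left(\frac{73}{8} + \frac{M}{6}\right) = \frac{73}{8} + E + \frac{7 M}{6}$)
$-41164 - k{\left(-86,-214 \right)} = -41164 - \left(\frac{73}{8} - 214 + \frac{7}{6} \left(-86\right)\right) = -41164 - \left(\frac{73}{8} - 214 - \frac{301}{3}\right) = -41164 - - \frac{7325}{24} = -41164 + \frac{7325}{24} = - \frac{980611}{24}$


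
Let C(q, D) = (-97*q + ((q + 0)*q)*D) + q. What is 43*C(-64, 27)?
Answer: 5019648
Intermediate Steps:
C(q, D) = -96*q + D*q**2 (C(q, D) = (-97*q + (q*q)*D) + q = (-97*q + q**2*D) + q = (-97*q + D*q**2) + q = -96*q + D*q**2)
43*C(-64, 27) = 43*(-64*(-96 + 27*(-64))) = 43*(-64*(-96 - 1728)) = 43*(-64*(-1824)) = 43*116736 = 5019648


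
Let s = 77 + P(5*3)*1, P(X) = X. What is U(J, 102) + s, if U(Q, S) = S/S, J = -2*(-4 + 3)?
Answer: 93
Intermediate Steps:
J = 2 (J = -2*(-1) = 2)
U(Q, S) = 1
s = 92 (s = 77 + (5*3)*1 = 77 + 15*1 = 77 + 15 = 92)
U(J, 102) + s = 1 + 92 = 93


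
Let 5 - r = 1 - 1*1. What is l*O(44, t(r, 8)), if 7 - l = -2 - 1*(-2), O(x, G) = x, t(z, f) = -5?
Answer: 308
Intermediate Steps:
r = 5 (r = 5 - (1 - 1*1) = 5 - (1 - 1) = 5 - 1*0 = 5 + 0 = 5)
l = 7 (l = 7 - (-2 - 1*(-2)) = 7 - (-2 + 2) = 7 - 1*0 = 7 + 0 = 7)
l*O(44, t(r, 8)) = 7*44 = 308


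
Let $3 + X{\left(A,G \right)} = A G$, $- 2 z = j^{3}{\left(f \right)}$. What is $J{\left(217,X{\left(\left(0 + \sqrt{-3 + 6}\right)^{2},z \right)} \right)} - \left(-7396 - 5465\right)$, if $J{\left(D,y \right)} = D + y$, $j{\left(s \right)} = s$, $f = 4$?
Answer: $12979$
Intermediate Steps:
$z = -32$ ($z = - \frac{4^{3}}{2} = \left(- \frac{1}{2}\right) 64 = -32$)
$X{\left(A,G \right)} = -3 + A G$
$J{\left(217,X{\left(\left(0 + \sqrt{-3 + 6}\right)^{2},z \right)} \right)} - \left(-7396 - 5465\right) = \left(217 + \left(-3 + \left(0 + \sqrt{-3 + 6}\right)^{2} \left(-32\right)\right)\right) - \left(-7396 - 5465\right) = \left(217 + \left(-3 + \left(0 + \sqrt{3}\right)^{2} \left(-32\right)\right)\right) - -12861 = \left(217 + \left(-3 + \left(\sqrt{3}\right)^{2} \left(-32\right)\right)\right) + 12861 = \left(217 + \left(-3 + 3 \left(-32\right)\right)\right) + 12861 = \left(217 - 99\right) + 12861 = 118 + 12861 = 12979$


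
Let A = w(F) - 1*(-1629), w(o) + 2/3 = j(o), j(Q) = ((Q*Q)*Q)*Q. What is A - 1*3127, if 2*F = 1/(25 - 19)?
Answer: -31076351/20736 ≈ -1498.7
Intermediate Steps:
F = 1/12 (F = 1/(2*(25 - 19)) = (½)/6 = (½)*(⅙) = 1/12 ≈ 0.083333)
j(Q) = Q⁴ (j(Q) = (Q²*Q)*Q = Q³*Q = Q⁴)
w(o) = -⅔ + o⁴
A = 33765121/20736 (A = (-⅔ + (1/12)⁴) - 1*(-1629) = (-⅔ + 1/20736) + 1629 = -13823/20736 + 1629 = 33765121/20736 ≈ 1628.3)
A - 1*3127 = 33765121/20736 - 1*3127 = 33765121/20736 - 3127 = -31076351/20736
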